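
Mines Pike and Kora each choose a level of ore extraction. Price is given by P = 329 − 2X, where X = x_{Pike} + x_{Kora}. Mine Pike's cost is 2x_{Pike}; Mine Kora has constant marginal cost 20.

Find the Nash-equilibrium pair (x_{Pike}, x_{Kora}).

Mine Pike's profit: π = x_{Pike}(329 − 2(x_{Pike} + x_{Kora})) − 2x_{Pike}.
∂π/∂x_{Pike} = 327 − 4x_{Pike} − 2x_{Kora} = 0, so x_{Pike} = 81.75 − 0.5x_{Kora}.
By the same steps for Kora: x_{Kora} = 77.25 − 0.5x_{Pike}.
Substituting the second reaction function into the first: x_{Pike} = 81.75 − 0.5(77.25 − 0.5x_{Pike}), which gives 0.75x_{Pike} = 43.125 ⇒ x_{Pike} = 57.5.
Then x_{Kora} = 77.25 − 0.5·57.5 = 48.5.

57.5, 48.5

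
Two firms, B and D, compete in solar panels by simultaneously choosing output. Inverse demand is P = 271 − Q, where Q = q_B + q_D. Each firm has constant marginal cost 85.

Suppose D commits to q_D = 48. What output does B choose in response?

69

Firm B's profit: π = q_B(271 − (q_B + q_D)) − 85q_B.
∂π/∂q_B = 186 − 2q_B − q_D = 0, so q_B = 93 − 0.5q_D.
At q_D = 48: q_B = 93 − 0.5·48 = 69.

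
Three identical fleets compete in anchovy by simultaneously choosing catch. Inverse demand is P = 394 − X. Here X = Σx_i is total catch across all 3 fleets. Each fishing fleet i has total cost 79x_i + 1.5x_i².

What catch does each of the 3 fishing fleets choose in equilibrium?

A representative fishing fleet's profit is π_i = x_i(394 − X) − 79x_i − 1.5x_i², with X = x_i + Σ_{j≠i} x_j.
First-order condition: 315 − 5x_i − Σ_{j≠i} x_j = 0.
With identical fishing fleets, set every x_j = x: then 315 − 5x − 2x = 0, i.e. x = 315/7 = 45.

45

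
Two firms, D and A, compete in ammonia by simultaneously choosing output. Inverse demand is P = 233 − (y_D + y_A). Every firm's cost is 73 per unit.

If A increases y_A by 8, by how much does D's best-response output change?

Firm D's profit: π = y_D(233 − (y_D + y_A)) − 73y_D.
∂π/∂y_D = 160 − 2y_D − y_A = 0, so y_D = 80 − 0.5y_A.
The reaction-function slope is −0.5, so an 8-unit rise in y_A moves y_D by −0.5 × 8 = −4. D's best response falls — the actions are strategic substitutes.

-4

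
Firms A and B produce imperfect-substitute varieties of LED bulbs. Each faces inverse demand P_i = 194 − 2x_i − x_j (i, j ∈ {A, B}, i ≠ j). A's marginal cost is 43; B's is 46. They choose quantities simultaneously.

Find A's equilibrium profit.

1848.32

Firm A's profit: π = x_A(194 − 2x_A − x_B) − 43x_A.
∂π/∂x_A = 151 − 4x_A − x_B = 0 ⇒ x_A = 37.75 − 0.25x_B.
Similarly x_B = 37 − 0.25x_A.
Plugging x_B into A's best response: x_A = 37.75 − 0.25(37 − 0.25x_A) ⇒ 0.9375x_A = 28.5, so x_A = 30.4.
Then x_B = 37 − 0.25·30.4 = 29.4.
P_A = 194 − 2·30.4 − 29.4 = 103.8.
Profit = (103.8 − 43)·30.4 = 1848.32.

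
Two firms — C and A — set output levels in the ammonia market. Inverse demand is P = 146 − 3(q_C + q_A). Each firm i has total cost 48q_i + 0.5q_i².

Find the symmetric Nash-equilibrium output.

Firm C's profit: π = q_C(146 − 3(q_C + q_A)) − 48q_C − 0.5q_C².
∂π/∂q_C = 98 − 7q_C − 3q_A = 0, so q_C = 14 − (3/7)q_A.
By symmetry q_A = q_C; substituting into the reaction function, (10/7)q_C = 14 and q_C = 9.8.

9.8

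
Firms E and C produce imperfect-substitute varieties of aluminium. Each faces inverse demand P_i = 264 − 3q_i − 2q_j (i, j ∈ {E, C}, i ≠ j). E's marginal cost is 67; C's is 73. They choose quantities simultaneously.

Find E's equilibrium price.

Firm E's profit: π = q_E(264 − 3q_E − 2q_C) − 67q_E.
∂π/∂q_E = 197 − 6q_E − 2q_C = 0 ⇒ q_E = 197/6 − (1/3)q_C.
Similarly q_C = 191/6 − (1/3)q_E.
Solving the two reaction functions simultaneously: (1 − (−1/3)(−1/3))q_E = 197/6 − (1/3)·(191/6), so (8/9)q_E = 200/9 and q_E = 25.
Then q_C = 191/6 − (1/3)·25 = 23.5.
P_E = 264 − 3·25 − 2·23.5 = 142.

142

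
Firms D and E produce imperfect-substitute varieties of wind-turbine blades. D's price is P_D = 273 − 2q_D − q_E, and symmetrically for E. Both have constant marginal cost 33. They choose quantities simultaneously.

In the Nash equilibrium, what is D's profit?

4608

Firm D's profit: π = q_D(273 − 2q_D − q_E) − 33q_D.
∂π/∂q_D = 240 − 4q_D − q_E = 0 ⇒ q_D = 60 − 0.25q_E.
The game is symmetric, so in equilibrium q_E = q_D: the reaction function gives 1.25q_D = 60, hence q_D = 48.
P_D = 273 − 2·48 − 48 = 129.
Profit = (129 − 33)·48 = 4608.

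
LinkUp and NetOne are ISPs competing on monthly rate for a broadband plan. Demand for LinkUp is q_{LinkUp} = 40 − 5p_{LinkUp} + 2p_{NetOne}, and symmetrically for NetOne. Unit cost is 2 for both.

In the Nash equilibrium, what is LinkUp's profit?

LinkUp's profit: π = (p_{LinkUp} − 2)(40 − 5p_{LinkUp} + 2p_{NetOne}).
∂π/∂p_{LinkUp} = 50 − 10p_{LinkUp} + 2p_{NetOne} = 0 ⇒ p_{LinkUp} = 5 + 0.2p_{NetOne}.
Setting p_{LinkUp} = p_{NetOne} in the reaction function: p_{LinkUp} = 5 + 0.2p_{LinkUp}, so p_{LinkUp} = 5 / 0.8 = 6.25.
q_{LinkUp} = 40 − 5·6.25 + 2·6.25 = 21.25.
Profit = (6.25 − 2)·21.25 = 90.3125.

90.3125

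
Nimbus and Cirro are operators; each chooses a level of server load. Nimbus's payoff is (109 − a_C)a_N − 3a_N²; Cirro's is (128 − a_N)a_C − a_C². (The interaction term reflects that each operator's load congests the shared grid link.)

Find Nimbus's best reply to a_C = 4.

Expanding Nimbus's payoff: 109a_N − a_Ca_N − 3a_N².
∂π/∂a_N = 109 − a_C − 6a_N = 0, so a_N = 109/6 − (1/6)a_C.
At a_C = 4: a_N = 109/6 − (1/6)·4 = 17.5.

17.5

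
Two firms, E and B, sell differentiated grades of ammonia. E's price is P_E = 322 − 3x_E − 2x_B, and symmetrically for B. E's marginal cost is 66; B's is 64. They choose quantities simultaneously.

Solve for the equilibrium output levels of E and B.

31.875, 32.375

Firm E's profit: π = x_E(322 − 3x_E − 2x_B) − 66x_E.
∂π/∂x_E = 256 − 6x_E − 2x_B = 0 ⇒ x_E = 128/3 − (1/3)x_B.
Similarly x_B = 43 − (1/3)x_E.
Solving the two reaction functions simultaneously: (1 − (−1/3)(−1/3))x_E = 128/3 − (1/3)·43, so (8/9)x_E = 85/3 and x_E = 31.875.
Then x_B = 43 − (1/3)·31.875 = 32.375.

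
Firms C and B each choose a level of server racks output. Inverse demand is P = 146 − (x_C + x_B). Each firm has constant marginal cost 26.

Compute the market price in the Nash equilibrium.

66

Firm C's profit: π = x_C(146 − (x_C + x_B)) − 26x_C.
∂π/∂x_C = 120 − 2x_C − x_B = 0, so x_C = 60 − 0.5x_B.
By symmetry x_B = x_C; substituting into the reaction function, 1.5x_C = 60 and x_C = 40.
Equilibrium price: P = 146 − 80 = 66.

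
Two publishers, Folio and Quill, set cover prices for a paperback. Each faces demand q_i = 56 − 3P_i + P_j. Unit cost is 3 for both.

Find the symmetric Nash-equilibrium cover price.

Folio's profit: π = (P_{Folio} − 3)(56 − 3P_{Folio} + P_{Quill}).
∂π/∂P_{Folio} = 65 − 6P_{Folio} + P_{Quill} = 0 ⇒ P_{Folio} = 65/6 + (1/6)P_{Quill}.
By symmetry P_{Quill} = P_{Folio}; substituting into the reaction function, (5/6)P_{Folio} = 65/6 and P_{Folio} = 13.

13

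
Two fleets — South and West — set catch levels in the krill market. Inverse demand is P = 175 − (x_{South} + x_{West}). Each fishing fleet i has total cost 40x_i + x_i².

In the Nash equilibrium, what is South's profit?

Fishing fleet South's profit: π = x_{South}(175 − (x_{South} + x_{West})) − 40x_{South} − x_{South}².
∂π/∂x_{South} = 135 − 4x_{South} − x_{West} = 0, so x_{South} = 33.75 − 0.25x_{West}.
By symmetry x_{West} = x_{South}; substituting into the reaction function, 1.25x_{South} = 33.75 and x_{South} = 27.
Price P = 175 − 54 = 121.
South's profit: (121 − 40)·27 − (27)² = 1458.

1458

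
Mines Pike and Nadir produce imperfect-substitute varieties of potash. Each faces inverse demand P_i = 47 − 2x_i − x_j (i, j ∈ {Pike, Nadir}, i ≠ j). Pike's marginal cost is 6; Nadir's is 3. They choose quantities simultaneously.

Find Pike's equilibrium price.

22

Mine Pike's profit: π = x_{Pike}(47 − 2x_{Pike} − x_{Nadir}) − 6x_{Pike}.
∂π/∂x_{Pike} = 41 − 4x_{Pike} − x_{Nadir} = 0 ⇒ x_{Pike} = 10.25 − 0.25x_{Nadir}.
Similarly x_{Nadir} = 11 − 0.25x_{Pike}.
Substituting the second reaction function into the first: x_{Pike} = 10.25 − 0.25(11 − 0.25x_{Pike}), which gives 0.9375x_{Pike} = 7.5 ⇒ x_{Pike} = 8.
Then x_{Nadir} = 11 − 0.25·8 = 9.
P_{Pike} = 47 − 2·8 − 9 = 22.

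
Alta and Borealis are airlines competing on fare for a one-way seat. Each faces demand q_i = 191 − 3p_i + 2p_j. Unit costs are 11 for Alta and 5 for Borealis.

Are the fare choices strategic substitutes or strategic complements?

strategic complements

Alta's profit: π = (p_{Alta} − 11)(191 − 3p_{Alta} + 2p_{Borealis}).
∂π/∂p_{Alta} = 224 − 6p_{Alta} + 2p_{Borealis} = 0 ⇒ p_{Alta} = 112/3 + (1/3)p_{Borealis}.
The best-response slope dp_{Alta}/dp_{Borealis} = 1/3 > 0: the reaction function is upward-sloping, so the choices are strategic complements.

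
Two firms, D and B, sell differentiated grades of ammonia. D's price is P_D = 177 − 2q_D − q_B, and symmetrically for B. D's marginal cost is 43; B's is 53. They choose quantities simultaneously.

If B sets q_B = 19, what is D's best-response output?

28.75

Firm D's profit: π = q_D(177 − 2q_D − q_B) − 43q_D.
∂π/∂q_D = 134 − 4q_D − q_B = 0 ⇒ q_D = 33.5 − 0.25q_B.
At q_B = 19: q_D = 33.5 − 0.25·19 = 28.75.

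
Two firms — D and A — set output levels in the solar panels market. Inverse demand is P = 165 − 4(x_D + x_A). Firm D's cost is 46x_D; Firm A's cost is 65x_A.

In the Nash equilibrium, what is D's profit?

Firm D's profit: π = x_D(165 − 4(x_D + x_A)) − 46x_D.
∂π/∂x_D = 119 − 8x_D − 4x_A = 0, so x_D = 14.875 − 0.5x_A.
By the same steps for A: x_A = 12.5 − 0.5x_D.
Substituting the second reaction function into the first: x_D = 14.875 − 0.5(12.5 − 0.5x_D), which gives 0.75x_D = 8.625 ⇒ x_D = 11.5.
Then x_A = 12.5 − 0.5·11.5 = 6.75.
Price P = 165 − 4·18.25 = 92.
D's profit: (92 − 46)·11.5 = 529.

529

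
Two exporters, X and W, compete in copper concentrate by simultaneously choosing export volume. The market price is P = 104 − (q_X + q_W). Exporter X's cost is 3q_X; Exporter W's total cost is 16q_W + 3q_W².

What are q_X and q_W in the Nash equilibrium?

48, 5

Exporter X's profit: π = q_X(104 − (q_X + q_W)) − 3q_X.
∂π/∂q_X = 101 − 2q_X − q_W = 0, so q_X = 50.5 − 0.5q_W.
For W: ∂π/∂q_W = 88 − 8q_W − q_X = 0 ⇒ q_W = 11 − 0.125q_X.
Substituting the second reaction function into the first: q_X = 50.5 − 0.5(11 − 0.125q_X), which gives 0.9375q_X = 45 ⇒ q_X = 48.
Then q_W = 11 − 0.125·48 = 5.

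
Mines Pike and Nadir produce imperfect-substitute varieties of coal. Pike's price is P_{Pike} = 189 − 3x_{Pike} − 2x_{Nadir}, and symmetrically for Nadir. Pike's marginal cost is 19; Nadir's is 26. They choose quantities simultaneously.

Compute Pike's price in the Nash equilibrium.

Mine Pike's profit: π = x_{Pike}(189 − 3x_{Pike} − 2x_{Nadir}) − 19x_{Pike}.
∂π/∂x_{Pike} = 170 − 6x_{Pike} − 2x_{Nadir} = 0 ⇒ x_{Pike} = 85/3 − (1/3)x_{Nadir}.
Similarly x_{Nadir} = 163/6 − (1/3)x_{Pike}.
Substituting the second reaction function into the first: x_{Pike} = 85/3 − (1/3)(163/6 − (1/3)x_{Pike}), which gives (8/9)x_{Pike} = 347/18 ⇒ x_{Pike} = 21.6875.
Then x_{Nadir} = 163/6 − (1/3)·21.6875 = 19.9375.
P_{Pike} = 189 − 3·21.6875 − 2·19.9375 = 84.0625.

84.0625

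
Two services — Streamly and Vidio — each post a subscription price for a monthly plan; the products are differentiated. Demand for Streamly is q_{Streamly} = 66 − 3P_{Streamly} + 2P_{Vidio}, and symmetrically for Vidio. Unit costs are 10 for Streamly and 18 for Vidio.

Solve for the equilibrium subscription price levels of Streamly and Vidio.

Streamly's profit: π = (P_{Streamly} − 10)(66 − 3P_{Streamly} + 2P_{Vidio}).
∂π/∂P_{Streamly} = 96 − 6P_{Streamly} + 2P_{Vidio} = 0 ⇒ P_{Streamly} = 16 + (1/3)P_{Vidio}.
Similarly P_{Vidio} = 20 + (1/3)P_{Streamly}.
Substituting the second reaction function into the first: P_{Streamly} = 16 + (1/3)(20 + (1/3)P_{Streamly}), which gives (8/9)P_{Streamly} = 68/3 ⇒ P_{Streamly} = 25.5.
Then P_{Vidio} = 20 + (1/3)·25.5 = 28.5.

25.5, 28.5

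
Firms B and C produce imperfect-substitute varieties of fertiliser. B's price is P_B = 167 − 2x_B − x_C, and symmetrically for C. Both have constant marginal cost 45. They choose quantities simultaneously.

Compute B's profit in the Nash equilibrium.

1190.72

Firm B's profit: π = x_B(167 − 2x_B − x_C) − 45x_B.
∂π/∂x_B = 122 − 4x_B − x_C = 0 ⇒ x_B = 30.5 − 0.25x_C.
The game is symmetric, so in equilibrium x_C = x_B: the reaction function gives 1.25x_B = 30.5, hence x_B = 24.4.
P_B = 167 − 2·24.4 − 24.4 = 93.8.
Profit = (93.8 − 45)·24.4 = 1190.72.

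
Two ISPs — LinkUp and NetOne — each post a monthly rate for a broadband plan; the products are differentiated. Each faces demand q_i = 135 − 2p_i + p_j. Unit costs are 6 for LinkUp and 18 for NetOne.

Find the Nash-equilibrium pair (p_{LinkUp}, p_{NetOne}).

LinkUp's profit: π = (p_{LinkUp} − 6)(135 − 2p_{LinkUp} + p_{NetOne}).
∂π/∂p_{LinkUp} = 147 − 4p_{LinkUp} + p_{NetOne} = 0 ⇒ p_{LinkUp} = 36.75 + 0.25p_{NetOne}.
Similarly p_{NetOne} = 42.75 + 0.25p_{LinkUp}.
Substituting the second reaction function into the first: p_{LinkUp} = 36.75 + 0.25(42.75 + 0.25p_{LinkUp}), which gives 0.9375p_{LinkUp} = 47.4375 ⇒ p_{LinkUp} = 50.6.
Then p_{NetOne} = 42.75 + 0.25·50.6 = 55.4.

50.6, 55.4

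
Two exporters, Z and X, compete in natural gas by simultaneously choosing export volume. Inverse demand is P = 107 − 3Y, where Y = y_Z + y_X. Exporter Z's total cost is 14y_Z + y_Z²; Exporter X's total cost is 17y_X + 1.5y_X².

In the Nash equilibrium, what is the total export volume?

Exporter Z's profit: π = y_Z(107 − 3(y_Z + y_X)) − 14y_Z − y_Z².
∂π/∂y_Z = 93 − 8y_Z − 3y_X = 0, so y_Z = 11.625 − 0.375y_X.
For X: ∂π/∂y_X = 90 − 9y_X − 3y_Z = 0 ⇒ y_X = 10 − (1/3)y_Z.
Substituting the second reaction function into the first: y_Z = 11.625 − 0.375(10 − (1/3)y_Z), which gives 0.875y_Z = 7.875 ⇒ y_Z = 9.
Then y_X = 10 − (1/3)·9 = 7.
Total export volume: 9 + 7 = 16.

16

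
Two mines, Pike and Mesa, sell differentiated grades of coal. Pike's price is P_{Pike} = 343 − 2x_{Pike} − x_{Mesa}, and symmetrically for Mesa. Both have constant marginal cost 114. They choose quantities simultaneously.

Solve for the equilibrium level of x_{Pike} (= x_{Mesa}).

45.8

Mine Pike's profit: π = x_{Pike}(343 − 2x_{Pike} − x_{Mesa}) − 114x_{Pike}.
∂π/∂x_{Pike} = 229 − 4x_{Pike} − x_{Mesa} = 0 ⇒ x_{Pike} = 57.25 − 0.25x_{Mesa}.
Setting x_{Pike} = x_{Mesa} in the reaction function: x_{Pike} = 57.25 − 0.25x_{Pike}, so x_{Pike} = 57.25 / 1.25 = 45.8.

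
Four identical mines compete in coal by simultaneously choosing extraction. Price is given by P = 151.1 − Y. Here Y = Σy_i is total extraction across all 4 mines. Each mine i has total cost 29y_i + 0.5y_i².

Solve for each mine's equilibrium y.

20.35

A representative mine's profit is π_i = y_i(151.1 − Y) − 29y_i − 0.5y_i², with Y = y_i + Σ_{j≠i} y_j.
First-order condition: 122.1 − 3y_i − Σ_{j≠i} y_j = 0.
In a symmetric equilibrium every mine chooses the same y, so Σ_{j≠i} y_j = 3y. The condition becomes 122.1 − 6y = 0, giving y = 122.1/6 = 20.35.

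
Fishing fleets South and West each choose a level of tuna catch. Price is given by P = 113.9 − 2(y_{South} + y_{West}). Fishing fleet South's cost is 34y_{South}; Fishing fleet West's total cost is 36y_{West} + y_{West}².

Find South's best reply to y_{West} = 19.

Fishing fleet South's profit: π = y_{South}(113.9 − 2(y_{South} + y_{West})) − 34y_{South}.
∂π/∂y_{South} = 79.9 − 4y_{South} − 2y_{West} = 0, so y_{South} = 19.975 − 0.5y_{West}.
At y_{West} = 19: y_{South} = 19.975 − 0.5·19 = 10.475.

10.475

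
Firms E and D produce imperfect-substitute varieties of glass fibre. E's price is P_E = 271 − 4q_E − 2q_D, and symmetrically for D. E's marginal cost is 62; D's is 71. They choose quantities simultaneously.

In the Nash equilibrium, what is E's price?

146.8

Firm E's profit: π = q_E(271 − 4q_E − 2q_D) − 62q_E.
∂π/∂q_E = 209 − 8q_E − 2q_D = 0 ⇒ q_E = 26.125 − 0.25q_D.
Similarly q_D = 25 − 0.25q_E.
Substituting the second reaction function into the first: q_E = 26.125 − 0.25(25 − 0.25q_E), which gives 0.9375q_E = 19.875 ⇒ q_E = 21.2.
Then q_D = 25 − 0.25·21.2 = 19.7.
P_E = 271 − 4·21.2 − 2·19.7 = 146.8.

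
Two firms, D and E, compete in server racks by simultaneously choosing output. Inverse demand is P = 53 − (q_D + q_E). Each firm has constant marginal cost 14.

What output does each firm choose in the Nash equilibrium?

Firm D's profit: π = q_D(53 − (q_D + q_E)) − 14q_D.
∂π/∂q_D = 39 − 2q_D − q_E = 0, so q_D = 19.5 − 0.5q_E.
Setting q_D = q_E in the reaction function: q_D = 19.5 − 0.5q_D, so q_D = 19.5 / 1.5 = 13.

13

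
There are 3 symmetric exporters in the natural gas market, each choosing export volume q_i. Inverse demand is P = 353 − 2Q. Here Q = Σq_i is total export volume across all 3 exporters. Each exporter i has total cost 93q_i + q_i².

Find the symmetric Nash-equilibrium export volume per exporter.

A representative exporter's profit is π_i = q_i(353 − 2Q) − 93q_i − q_i², with Q = q_i + Σ_{j≠i} q_j.
First-order condition: 260 − 6q_i − 2Σ_{j≠i} q_j = 0.
In a symmetric equilibrium every exporter chooses the same q, so Σ_{j≠i} q_j = 2q. The condition becomes 260 − 10q = 0, giving q = 260/10 = 26.

26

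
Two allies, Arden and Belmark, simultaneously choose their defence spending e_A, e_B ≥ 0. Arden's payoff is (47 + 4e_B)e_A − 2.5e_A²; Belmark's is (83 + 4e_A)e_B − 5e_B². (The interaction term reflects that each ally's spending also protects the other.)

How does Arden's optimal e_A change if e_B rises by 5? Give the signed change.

Expanding Arden's payoff: 47e_A + 4e_Be_A − 2.5e_A².
∂π/∂e_A = 47 + 4e_B − 5e_A = 0, so e_A = 9.4 + 0.8e_B.
The reaction-function slope is 0.8, so a 5-unit rise in e_B moves e_A by 0.8 × 5 = 4. Arden's best response rises — the actions are strategic complements.

4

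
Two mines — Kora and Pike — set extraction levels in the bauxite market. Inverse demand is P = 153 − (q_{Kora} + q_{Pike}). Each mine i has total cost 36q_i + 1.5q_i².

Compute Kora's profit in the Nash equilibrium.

Mine Kora's profit: π = q_{Kora}(153 − (q_{Kora} + q_{Pike})) − 36q_{Kora} − 1.5q_{Kora}².
∂π/∂q_{Kora} = 117 − 5q_{Kora} − q_{Pike} = 0, so q_{Kora} = 23.4 − 0.2q_{Pike}.
By symmetry q_{Pike} = q_{Kora}; substituting into the reaction function, 1.2q_{Kora} = 23.4 and q_{Kora} = 19.5.
Price P = 153 − 39 = 114.
Kora's profit: (114 − 36)·19.5 − 1.5(19.5)² = 950.625.

950.625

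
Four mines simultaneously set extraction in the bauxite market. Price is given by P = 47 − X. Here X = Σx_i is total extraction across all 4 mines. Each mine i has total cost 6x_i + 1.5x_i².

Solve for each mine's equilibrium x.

5.125

A representative mine's profit is π_i = x_i(47 − X) − 6x_i − 1.5x_i², with X = x_i + Σ_{j≠i} x_j.
First-order condition: 41 − 5x_i − Σ_{j≠i} x_j = 0.
With identical mines, set every x_j = x: then 41 − 5x − 3x = 0, i.e. x = 41/8 = 5.125.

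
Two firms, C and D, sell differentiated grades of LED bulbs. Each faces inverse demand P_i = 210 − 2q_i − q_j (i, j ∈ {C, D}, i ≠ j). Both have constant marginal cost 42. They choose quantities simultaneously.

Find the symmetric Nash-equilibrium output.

33.6

Firm C's profit: π = q_C(210 − 2q_C − q_D) − 42q_C.
∂π/∂q_C = 168 − 4q_C − q_D = 0 ⇒ q_C = 42 − 0.25q_D.
By symmetry q_D = q_C; substituting into the reaction function, 1.25q_C = 42 and q_C = 33.6.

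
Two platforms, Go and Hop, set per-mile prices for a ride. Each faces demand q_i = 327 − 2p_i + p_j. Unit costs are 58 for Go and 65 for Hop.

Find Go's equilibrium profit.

16416.72

Go's profit: π = (p_{Go} − 58)(327 − 2p_{Go} + p_{Hop}).
∂π/∂p_{Go} = 443 − 4p_{Go} + p_{Hop} = 0 ⇒ p_{Go} = 110.75 + 0.25p_{Hop}.
Similarly p_{Hop} = 114.25 + 0.25p_{Go}.
Substituting the second reaction function into the first: p_{Go} = 110.75 + 0.25(114.25 + 0.25p_{Go}), which gives 0.9375p_{Go} = 139.3125 ⇒ p_{Go} = 148.6.
Then p_{Hop} = 114.25 + 0.25·148.6 = 151.4.
q_{Go} = 327 − 2·148.6 + 151.4 = 181.2.
Profit = (148.6 − 58)·181.2 = 16416.72.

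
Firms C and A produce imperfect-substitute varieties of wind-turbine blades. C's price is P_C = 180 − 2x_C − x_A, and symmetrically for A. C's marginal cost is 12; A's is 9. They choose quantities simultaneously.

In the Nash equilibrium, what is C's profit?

2231.12

Firm C's profit: π = x_C(180 − 2x_C − x_A) − 12x_C.
∂π/∂x_C = 168 − 4x_C − x_A = 0 ⇒ x_C = 42 − 0.25x_A.
Similarly x_A = 42.75 − 0.25x_C.
Plugging x_A into C's best response: x_C = 42 − 0.25(42.75 − 0.25x_C) ⇒ 0.9375x_C = 31.3125, so x_C = 33.4.
Then x_A = 42.75 − 0.25·33.4 = 34.4.
P_C = 180 − 2·33.4 − 34.4 = 78.8.
Profit = (78.8 − 12)·33.4 = 2231.12.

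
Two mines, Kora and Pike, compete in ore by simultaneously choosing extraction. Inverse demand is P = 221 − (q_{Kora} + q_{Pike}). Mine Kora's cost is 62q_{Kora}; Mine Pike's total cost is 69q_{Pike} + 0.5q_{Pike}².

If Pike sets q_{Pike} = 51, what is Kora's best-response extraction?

Mine Kora's profit: π = q_{Kora}(221 − (q_{Kora} + q_{Pike})) − 62q_{Kora}.
∂π/∂q_{Kora} = 159 − 2q_{Kora} − q_{Pike} = 0, so q_{Kora} = 79.5 − 0.5q_{Pike}.
At q_{Pike} = 51: q_{Kora} = 79.5 − 0.5·51 = 54.

54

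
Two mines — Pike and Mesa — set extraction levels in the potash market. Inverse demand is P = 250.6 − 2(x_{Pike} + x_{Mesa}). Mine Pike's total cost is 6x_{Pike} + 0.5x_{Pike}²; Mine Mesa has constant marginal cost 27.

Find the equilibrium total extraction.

72.5

Mine Pike's profit: π = x_{Pike}(250.6 − 2(x_{Pike} + x_{Mesa})) − 6x_{Pike} − 0.5x_{Pike}².
∂π/∂x_{Pike} = 244.6 − 5x_{Pike} − 2x_{Mesa} = 0, so x_{Pike} = 48.92 − 0.4x_{Mesa}.
For Mesa: ∂π/∂x_{Mesa} = 223.6 − 4x_{Mesa} − 2x_{Pike} = 0 ⇒ x_{Mesa} = 55.9 − 0.5x_{Pike}.
Substituting the second reaction function into the first: x_{Pike} = 48.92 − 0.4(55.9 − 0.5x_{Pike}), which gives 0.8x_{Pike} = 26.56 ⇒ x_{Pike} = 33.2.
Then x_{Mesa} = 55.9 − 0.5·33.2 = 39.3.
Total extraction: 33.2 + 39.3 = 72.5.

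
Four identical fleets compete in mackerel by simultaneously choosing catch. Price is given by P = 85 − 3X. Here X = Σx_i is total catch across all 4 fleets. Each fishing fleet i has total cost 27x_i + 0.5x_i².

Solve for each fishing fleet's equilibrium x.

3.625

A representative fishing fleet's profit is π_i = x_i(85 − 3X) − 27x_i − 0.5x_i², with X = x_i + Σ_{j≠i} x_j.
First-order condition: 58 − 7x_i − 3Σ_{j≠i} x_j = 0.
With identical fishing fleets, set every x_j = x: then 58 − 7x − 9x = 0, i.e. x = 58/16 = 3.625.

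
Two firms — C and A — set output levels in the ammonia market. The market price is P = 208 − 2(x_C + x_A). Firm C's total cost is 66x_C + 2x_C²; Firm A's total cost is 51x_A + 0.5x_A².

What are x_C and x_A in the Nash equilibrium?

Firm C's profit: π = x_C(208 − 2(x_C + x_A)) − 66x_C − 2x_C².
∂π/∂x_C = 142 − 8x_C − 2x_A = 0, so x_C = 17.75 − 0.25x_A.
For A: ∂π/∂x_A = 157 − 5x_A − 2x_C = 0 ⇒ x_A = 31.4 − 0.4x_C.
Substituting the second reaction function into the first: x_C = 17.75 − 0.25(31.4 − 0.4x_C), which gives 0.9x_C = 9.9 ⇒ x_C = 11.
Then x_A = 31.4 − 0.4·11 = 27.

11, 27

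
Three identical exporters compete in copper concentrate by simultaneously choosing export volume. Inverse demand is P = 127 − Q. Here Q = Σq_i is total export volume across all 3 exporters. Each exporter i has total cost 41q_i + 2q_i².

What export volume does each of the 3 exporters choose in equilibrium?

10.75

A representative exporter's profit is π_i = q_i(127 − Q) − 41q_i − 2q_i², with Q = q_i + Σ_{j≠i} q_j.
First-order condition: 86 − 6q_i − Σ_{j≠i} q_j = 0.
In a symmetric equilibrium every exporter chooses the same q, so Σ_{j≠i} q_j = 2q. The condition becomes 86 − 8q = 0, giving q = 86/8 = 10.75.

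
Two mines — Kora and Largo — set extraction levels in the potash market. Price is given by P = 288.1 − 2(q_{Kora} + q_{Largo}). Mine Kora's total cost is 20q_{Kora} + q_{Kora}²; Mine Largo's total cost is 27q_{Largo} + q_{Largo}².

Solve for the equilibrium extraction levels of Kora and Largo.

33.95, 32.2

Mine Kora's profit: π = q_{Kora}(288.1 − 2(q_{Kora} + q_{Largo})) − 20q_{Kora} − q_{Kora}².
∂π/∂q_{Kora} = 268.1 − 6q_{Kora} − 2q_{Largo} = 0, so q_{Kora} = 2681/60 − (1/3)q_{Largo}.
By the same steps for Largo: q_{Largo} = 2611/60 − (1/3)q_{Kora}.
Plugging q_{Largo} into Kora's best response: q_{Kora} = 2681/60 − (1/3)(2611/60 − (1/3)q_{Kora}) ⇒ (8/9)q_{Kora} = 1358/45, so q_{Kora} = 33.95.
Then q_{Largo} = 2611/60 − (1/3)·33.95 = 32.2.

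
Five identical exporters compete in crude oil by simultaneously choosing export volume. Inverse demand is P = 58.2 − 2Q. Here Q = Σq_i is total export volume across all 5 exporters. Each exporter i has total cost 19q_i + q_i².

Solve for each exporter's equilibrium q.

2.8

A representative exporter's profit is π_i = q_i(58.2 − 2Q) − 19q_i − q_i², with Q = q_i + Σ_{j≠i} q_j.
First-order condition: 39.2 − 6q_i − 2Σ_{j≠i} q_j = 0.
In a symmetric equilibrium every exporter chooses the same q, so Σ_{j≠i} q_j = 4q. The condition becomes 39.2 − 14q = 0, giving q = 39.2/14 = 2.8.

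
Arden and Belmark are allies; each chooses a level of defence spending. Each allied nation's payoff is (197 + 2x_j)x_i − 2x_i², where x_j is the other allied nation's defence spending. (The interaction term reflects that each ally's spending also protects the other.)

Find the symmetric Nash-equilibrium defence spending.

98.5

Arden's payoff is (197 + 2x_B)x_A − 2x_A².
∂π/∂x_A = 197 + 2x_B − 4x_A = 0, so x_A = 49.25 + 0.5x_B.
The game is symmetric, so in equilibrium x_B = x_A: the reaction function gives 0.5x_A = 49.25, hence x_A = 98.5.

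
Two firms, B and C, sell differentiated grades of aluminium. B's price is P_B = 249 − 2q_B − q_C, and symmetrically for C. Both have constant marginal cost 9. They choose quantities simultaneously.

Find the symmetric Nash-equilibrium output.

Firm B's profit: π = q_B(249 − 2q_B − q_C) − 9q_B.
∂π/∂q_B = 240 − 4q_B − q_C = 0 ⇒ q_B = 60 − 0.25q_C.
Setting q_B = q_C in the reaction function: q_B = 60 − 0.25q_B, so q_B = 60 / 1.25 = 48.

48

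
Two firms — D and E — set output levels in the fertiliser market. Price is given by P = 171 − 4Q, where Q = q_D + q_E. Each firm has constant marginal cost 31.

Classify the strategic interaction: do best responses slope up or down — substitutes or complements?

Firm D's profit: π = q_D(171 − 4(q_D + q_E)) − 31q_D.
∂π/∂q_D = 140 − 8q_D − 4q_E = 0, so q_D = 17.5 − 0.5q_E.
The best-response slope dq_D/dq_E = −0.5 < 0: the reaction function is downward-sloping, so the choices are strategic substitutes.

strategic substitutes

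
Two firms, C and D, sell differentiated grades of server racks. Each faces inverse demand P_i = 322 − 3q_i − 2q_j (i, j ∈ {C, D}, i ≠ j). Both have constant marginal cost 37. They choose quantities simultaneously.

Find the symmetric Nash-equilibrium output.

Firm C's profit: π = q_C(322 − 3q_C − 2q_D) − 37q_C.
∂π/∂q_C = 285 − 6q_C − 2q_D = 0 ⇒ q_C = 47.5 − (1/3)q_D.
By symmetry q_D = q_C; substituting into the reaction function, (4/3)q_C = 47.5 and q_C = 35.625.

35.625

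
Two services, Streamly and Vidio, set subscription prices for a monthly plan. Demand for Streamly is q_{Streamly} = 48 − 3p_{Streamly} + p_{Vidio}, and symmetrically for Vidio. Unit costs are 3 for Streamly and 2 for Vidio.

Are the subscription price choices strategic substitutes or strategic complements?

strategic complements

Streamly's profit: π = (p_{Streamly} − 3)(48 − 3p_{Streamly} + p_{Vidio}).
∂π/∂p_{Streamly} = 57 − 6p_{Streamly} + p_{Vidio} = 0 ⇒ p_{Streamly} = 9.5 + (1/6)p_{Vidio}.
The best-response slope dp_{Streamly}/dp_{Vidio} = 1/6 > 0: the reaction function is upward-sloping, so the choices are strategic complements.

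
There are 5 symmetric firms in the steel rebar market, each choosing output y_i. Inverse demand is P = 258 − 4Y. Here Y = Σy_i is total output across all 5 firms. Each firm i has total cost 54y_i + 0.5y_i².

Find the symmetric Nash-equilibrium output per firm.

8.16

A representative firm's profit is π_i = y_i(258 − 4Y) − 54y_i − 0.5y_i², with Y = y_i + Σ_{j≠i} y_j.
First-order condition: 204 − 9y_i − 4Σ_{j≠i} y_j = 0.
Imposing symmetry (y_j = y for all j) turns Σ_{j≠i} y_j into 4y, so 204 = 25y and y = 8.16.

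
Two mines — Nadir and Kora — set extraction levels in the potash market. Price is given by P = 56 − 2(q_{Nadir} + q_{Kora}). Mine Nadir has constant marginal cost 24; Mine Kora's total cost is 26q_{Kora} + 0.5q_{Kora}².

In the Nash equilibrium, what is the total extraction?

Mine Nadir's profit: π = q_{Nadir}(56 − 2(q_{Nadir} + q_{Kora})) − 24q_{Nadir}.
∂π/∂q_{Nadir} = 32 − 4q_{Nadir} − 2q_{Kora} = 0, so q_{Nadir} = 8 − 0.5q_{Kora}.
For Kora: ∂π/∂q_{Kora} = 30 − 5q_{Kora} − 2q_{Nadir} = 0 ⇒ q_{Kora} = 6 − 0.4q_{Nadir}.
Substituting the second reaction function into the first: q_{Nadir} = 8 − 0.5(6 − 0.4q_{Nadir}), which gives 0.8q_{Nadir} = 5 ⇒ q_{Nadir} = 6.25.
Then q_{Kora} = 6 − 0.4·6.25 = 3.5.
Total extraction: 6.25 + 3.5 = 9.75.

9.75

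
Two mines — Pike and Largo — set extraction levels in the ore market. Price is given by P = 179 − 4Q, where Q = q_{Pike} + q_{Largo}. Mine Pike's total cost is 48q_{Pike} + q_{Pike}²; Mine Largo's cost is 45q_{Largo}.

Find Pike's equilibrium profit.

Mine Pike's profit: π = q_{Pike}(179 − 4(q_{Pike} + q_{Largo})) − 48q_{Pike} − q_{Pike}².
∂π/∂q_{Pike} = 131 − 10q_{Pike} − 4q_{Largo} = 0, so q_{Pike} = 13.1 − 0.4q_{Largo}.
For Largo: ∂π/∂q_{Largo} = 134 − 8q_{Largo} − 4q_{Pike} = 0 ⇒ q_{Largo} = 16.75 − 0.5q_{Pike}.
Substituting the second reaction function into the first: q_{Pike} = 13.1 − 0.4(16.75 − 0.5q_{Pike}), which gives 0.8q_{Pike} = 6.4 ⇒ q_{Pike} = 8.
Then q_{Largo} = 16.75 − 0.5·8 = 12.75.
Price P = 179 − 4·20.75 = 96.
Pike's profit: (96 − 48)·8 − (8)² = 320.

320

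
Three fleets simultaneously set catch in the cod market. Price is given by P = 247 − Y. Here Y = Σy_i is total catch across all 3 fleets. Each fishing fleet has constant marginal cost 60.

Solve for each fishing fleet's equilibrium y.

46.75

A representative fishing fleet's profit is π_i = y_i(247 − Y) − 60y_i, with Y = y_i + Σ_{j≠i} y_j.
First-order condition: 187 − 2y_i − Σ_{j≠i} y_j = 0.
With identical fishing fleets, set every y_j = y: then 187 − 2y − 2y = 0, i.e. y = 187/4 = 46.75.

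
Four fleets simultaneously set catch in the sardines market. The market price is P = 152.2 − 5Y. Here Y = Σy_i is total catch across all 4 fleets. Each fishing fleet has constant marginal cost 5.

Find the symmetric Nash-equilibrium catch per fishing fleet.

5.888

A representative fishing fleet's profit is π_i = y_i(152.2 − 5Y) − 5y_i, with Y = y_i + Σ_{j≠i} y_j.
First-order condition: 147.2 − 10y_i − 5Σ_{j≠i} y_j = 0.
Imposing symmetry (y_j = y for all j) turns Σ_{j≠i} y_j into 3y, so 147.2 = 25y and y = 5.888.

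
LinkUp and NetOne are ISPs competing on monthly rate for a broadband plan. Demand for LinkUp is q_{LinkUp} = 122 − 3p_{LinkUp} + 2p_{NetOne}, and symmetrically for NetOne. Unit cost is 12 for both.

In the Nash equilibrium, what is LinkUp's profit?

2268.75

LinkUp's profit: π = (p_{LinkUp} − 12)(122 − 3p_{LinkUp} + 2p_{NetOne}).
∂π/∂p_{LinkUp} = 158 − 6p_{LinkUp} + 2p_{NetOne} = 0 ⇒ p_{LinkUp} = 79/3 + (1/3)p_{NetOne}.
By symmetry p_{NetOne} = p_{LinkUp}; substituting into the reaction function, (2/3)p_{LinkUp} = 79/3 and p_{LinkUp} = 39.5.
q_{LinkUp} = 122 − 3·39.5 + 2·39.5 = 82.5.
Profit = (39.5 − 12)·82.5 = 2268.75.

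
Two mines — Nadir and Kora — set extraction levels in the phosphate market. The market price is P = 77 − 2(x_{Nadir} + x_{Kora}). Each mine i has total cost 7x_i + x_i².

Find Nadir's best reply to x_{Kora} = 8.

9

Mine Nadir's profit: π = x_{Nadir}(77 − 2(x_{Nadir} + x_{Kora})) − 7x_{Nadir} − x_{Nadir}².
∂π/∂x_{Nadir} = 70 − 6x_{Nadir} − 2x_{Kora} = 0, so x_{Nadir} = 35/3 − (1/3)x_{Kora}.
At x_{Kora} = 8: x_{Nadir} = 35/3 − (1/3)·8 = 9.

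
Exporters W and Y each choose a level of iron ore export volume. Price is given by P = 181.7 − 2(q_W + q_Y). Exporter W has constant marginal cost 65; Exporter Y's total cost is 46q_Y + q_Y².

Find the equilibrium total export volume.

36.91

Exporter W's profit: π = q_W(181.7 − 2(q_W + q_Y)) − 65q_W.
∂π/∂q_W = 116.7 − 4q_W − 2q_Y = 0, so q_W = 29.175 − 0.5q_Y.
For Y: ∂π/∂q_Y = 135.7 − 6q_Y − 2q_W = 0 ⇒ q_Y = 1357/60 − (1/3)q_W.
Substituting the second reaction function into the first: q_W = 29.175 − 0.5(1357/60 − (1/3)q_W), which gives (5/6)q_W = 268/15 ⇒ q_W = 21.44.
Then q_Y = 1357/60 − (1/3)·21.44 = 15.47.
Total export volume: 21.44 + 15.47 = 36.91.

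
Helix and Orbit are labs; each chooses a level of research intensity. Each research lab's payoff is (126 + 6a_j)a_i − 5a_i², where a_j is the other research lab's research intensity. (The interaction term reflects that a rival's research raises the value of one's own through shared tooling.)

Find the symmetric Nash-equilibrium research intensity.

Helix's payoff is (126 + 6a_O)a_H − 5a_H².
∂π/∂a_H = 126 + 6a_O − 10a_H = 0, so a_H = 12.6 + 0.6a_O.
The game is symmetric, so in equilibrium a_O = a_H: the reaction function gives 0.4a_H = 12.6, hence a_H = 31.5.

31.5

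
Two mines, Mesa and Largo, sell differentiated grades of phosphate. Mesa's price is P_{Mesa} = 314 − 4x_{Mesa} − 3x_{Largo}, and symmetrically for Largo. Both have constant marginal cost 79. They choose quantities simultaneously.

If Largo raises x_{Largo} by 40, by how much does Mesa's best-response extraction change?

-15

Mine Mesa's profit: π = x_{Mesa}(314 − 4x_{Mesa} − 3x_{Largo}) − 79x_{Mesa}.
∂π/∂x_{Mesa} = 235 − 8x_{Mesa} − 3x_{Largo} = 0 ⇒ x_{Mesa} = 29.375 − 0.375x_{Largo}.
The reaction-function slope is −0.375, so a 40-unit rise in x_{Largo} moves x_{Mesa} by −0.375 × 40 = −15. Mesa's best response falls — the actions are strategic substitutes.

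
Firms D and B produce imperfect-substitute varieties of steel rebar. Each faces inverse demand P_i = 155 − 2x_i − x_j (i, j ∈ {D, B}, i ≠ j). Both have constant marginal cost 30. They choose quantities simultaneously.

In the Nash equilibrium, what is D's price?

80

Firm D's profit: π = x_D(155 − 2x_D − x_B) − 30x_D.
∂π/∂x_D = 125 − 4x_D − x_B = 0 ⇒ x_D = 31.25 − 0.25x_B.
The game is symmetric, so in equilibrium x_B = x_D: the reaction function gives 1.25x_D = 31.25, hence x_D = 25.
P_D = 155 − 2·25 − 25 = 80.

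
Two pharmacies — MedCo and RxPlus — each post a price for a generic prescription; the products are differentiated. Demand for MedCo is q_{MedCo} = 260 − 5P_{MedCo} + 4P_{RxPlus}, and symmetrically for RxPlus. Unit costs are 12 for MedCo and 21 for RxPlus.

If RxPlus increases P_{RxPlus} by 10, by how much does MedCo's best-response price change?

4

MedCo's profit: π = (P_{MedCo} − 12)(260 − 5P_{MedCo} + 4P_{RxPlus}).
∂π/∂P_{MedCo} = 320 − 10P_{MedCo} + 4P_{RxPlus} = 0 ⇒ P_{MedCo} = 32 + 0.4P_{RxPlus}.
The reaction-function slope is 0.4, so a 10-unit rise in P_{RxPlus} moves P_{MedCo} by 0.4 × 10 = 4. MedCo's best response rises — the actions are strategic complements.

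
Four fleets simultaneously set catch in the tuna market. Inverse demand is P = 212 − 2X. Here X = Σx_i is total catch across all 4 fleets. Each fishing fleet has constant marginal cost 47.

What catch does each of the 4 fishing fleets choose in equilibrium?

16.5

A representative fishing fleet's profit is π_i = x_i(212 − 2X) − 47x_i, with X = x_i + Σ_{j≠i} x_j.
First-order condition: 165 − 4x_i − 2Σ_{j≠i} x_j = 0.
In a symmetric equilibrium every fishing fleet chooses the same x, so Σ_{j≠i} x_j = 3x. The condition becomes 165 − 10x = 0, giving x = 165/10 = 16.5.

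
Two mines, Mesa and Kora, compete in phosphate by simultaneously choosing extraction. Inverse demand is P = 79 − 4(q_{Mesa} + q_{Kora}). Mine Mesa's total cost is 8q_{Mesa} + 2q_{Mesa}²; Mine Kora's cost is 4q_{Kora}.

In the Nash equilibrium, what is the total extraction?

Mine Mesa's profit: π = q_{Mesa}(79 − 4(q_{Mesa} + q_{Kora})) − 8q_{Mesa} − 2q_{Mesa}².
∂π/∂q_{Mesa} = 71 − 12q_{Mesa} − 4q_{Kora} = 0, so q_{Mesa} = 71/12 − (1/3)q_{Kora}.
For Kora: ∂π/∂q_{Kora} = 75 − 8q_{Kora} − 4q_{Mesa} = 0 ⇒ q_{Kora} = 9.375 − 0.5q_{Mesa}.
Substituting the second reaction function into the first: q_{Mesa} = 71/12 − (1/3)(9.375 − 0.5q_{Mesa}), which gives (5/6)q_{Mesa} = 67/24 ⇒ q_{Mesa} = 3.35.
Then q_{Kora} = 9.375 − 0.5·3.35 = 7.7.
Total extraction: 3.35 + 7.7 = 11.05.

11.05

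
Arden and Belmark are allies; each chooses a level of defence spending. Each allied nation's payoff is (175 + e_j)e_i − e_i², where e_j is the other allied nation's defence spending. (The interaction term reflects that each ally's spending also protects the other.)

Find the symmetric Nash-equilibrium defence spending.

175

Arden's payoff is (175 + e_B)e_A − e_A².
∂π/∂e_A = 175 + e_B − 2e_A = 0, so e_A = 87.5 + 0.5e_B.
Setting e_A = e_B in the reaction function: e_A = 87.5 + 0.5e_A, so e_A = 87.5 / 0.5 = 175.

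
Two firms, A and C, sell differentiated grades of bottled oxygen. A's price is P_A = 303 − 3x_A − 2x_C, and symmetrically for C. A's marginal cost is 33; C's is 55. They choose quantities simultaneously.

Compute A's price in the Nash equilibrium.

Firm A's profit: π = x_A(303 − 3x_A − 2x_C) − 33x_A.
∂π/∂x_A = 270 − 6x_A − 2x_C = 0 ⇒ x_A = 45 − (1/3)x_C.
Similarly x_C = 124/3 − (1/3)x_A.
Solving the two reaction functions simultaneously: (1 − (−1/3)(−1/3))x_A = 45 − (1/3)·(124/3), so (8/9)x_A = 281/9 and x_A = 35.125.
Then x_C = 124/3 − (1/3)·35.125 = 29.625.
P_A = 303 − 3·35.125 − 2·29.625 = 138.375.

138.375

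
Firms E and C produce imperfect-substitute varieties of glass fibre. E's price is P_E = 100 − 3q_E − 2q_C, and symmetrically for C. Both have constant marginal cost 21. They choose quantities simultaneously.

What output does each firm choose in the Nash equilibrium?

9.875

Firm E's profit: π = q_E(100 − 3q_E − 2q_C) − 21q_E.
∂π/∂q_E = 79 − 6q_E − 2q_C = 0 ⇒ q_E = 79/6 − (1/3)q_C.
By symmetry q_C = q_E; substituting into the reaction function, (4/3)q_E = 79/6 and q_E = 9.875.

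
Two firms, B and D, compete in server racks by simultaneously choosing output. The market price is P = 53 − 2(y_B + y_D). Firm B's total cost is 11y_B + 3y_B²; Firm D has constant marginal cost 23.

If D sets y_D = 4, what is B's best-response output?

3.4

Firm B's profit: π = y_B(53 − 2(y_B + y_D)) − 11y_B − 3y_B².
∂π/∂y_B = 42 − 10y_B − 2y_D = 0, so y_B = 4.2 − 0.2y_D.
At y_D = 4: y_B = 4.2 − 0.2·4 = 3.4.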